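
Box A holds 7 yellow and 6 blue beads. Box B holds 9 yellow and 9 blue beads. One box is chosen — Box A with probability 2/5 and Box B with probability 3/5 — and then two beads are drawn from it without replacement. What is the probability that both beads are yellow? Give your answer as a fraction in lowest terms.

From Box A: P(both yellow) = (7/13)(6/12) = 7/26.
From Box B: P(both yellow) = (9/18)(8/17) = 4/17.
Total probability = (2/5)(7/26) + (3/5)(4/17) = 55/221.

55/221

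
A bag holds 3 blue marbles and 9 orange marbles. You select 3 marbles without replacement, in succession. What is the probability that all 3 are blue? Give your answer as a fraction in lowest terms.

1/220

P(every draw is blue) = 3/12 × 2/11 × 1/10 = 6/1320 = 1/220.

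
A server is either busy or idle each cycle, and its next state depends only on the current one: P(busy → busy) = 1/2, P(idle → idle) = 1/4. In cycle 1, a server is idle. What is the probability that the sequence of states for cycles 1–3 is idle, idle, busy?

Cycle 1 is given. For each transition, use the conditional probability from the current state:
P(idle | idle) = 1/4; P(busy | idle) = 3/4.
P = 1/4 × 3/4 = 3/16.

3/16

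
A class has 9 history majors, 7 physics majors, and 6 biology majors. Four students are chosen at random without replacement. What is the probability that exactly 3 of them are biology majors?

64/1463

One ordering (biology majors drawn first) has probability 6/22 × 5/21 × 4/20 × 16/19 = 1920/175560 = 16/1463.
There are C(4,3) = 4 such orderings, each equally likely, so P = 4 × 16/1463 = 64/1463.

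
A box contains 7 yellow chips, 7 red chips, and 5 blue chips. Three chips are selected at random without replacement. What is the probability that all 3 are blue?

P = 5/19 × 4/18 × 3/17 = 60/5814 = 10/969.

10/969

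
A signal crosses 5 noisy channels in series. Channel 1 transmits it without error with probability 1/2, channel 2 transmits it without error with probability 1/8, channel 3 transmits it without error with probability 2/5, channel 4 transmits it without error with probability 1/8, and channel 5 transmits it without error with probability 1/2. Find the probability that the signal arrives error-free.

Multiplying along the chain,
P = 1/2 × 1/8 × 2/5 × 1/8 × 1/2 = 2/1280 = 1/640.

1/640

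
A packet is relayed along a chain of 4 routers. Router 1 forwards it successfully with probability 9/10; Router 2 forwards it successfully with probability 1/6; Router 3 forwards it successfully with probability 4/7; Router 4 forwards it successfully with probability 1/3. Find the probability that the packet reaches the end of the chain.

1/35

Each stage is reached only if all earlier stages succeed, so
P = 9/10 × 1/6 × 4/7 × 1/3 = 36/1260 = 1/35.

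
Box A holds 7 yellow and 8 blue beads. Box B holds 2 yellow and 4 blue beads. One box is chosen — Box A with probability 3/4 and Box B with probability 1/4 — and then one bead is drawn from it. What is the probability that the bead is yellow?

From Box A: P(yellow) = 7/15.
From Box B: P(yellow) = 2/6.
Total probability = (3/4)(7/15) + (1/4)(2/6) = 13/30.

13/30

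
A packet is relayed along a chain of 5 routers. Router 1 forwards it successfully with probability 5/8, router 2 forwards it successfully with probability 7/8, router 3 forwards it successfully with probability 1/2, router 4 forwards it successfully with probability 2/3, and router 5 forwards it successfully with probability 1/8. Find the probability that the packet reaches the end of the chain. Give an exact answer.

Multiplying along the chain,
P = 5/8 × 7/8 × 1/2 × 2/3 × 1/8 = 70/3072 = 35/1536.

35/1536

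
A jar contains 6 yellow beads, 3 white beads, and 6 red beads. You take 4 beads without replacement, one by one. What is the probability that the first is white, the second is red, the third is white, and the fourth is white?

Each draw changes the counts, so multiply the conditional probabilities along the sequence:
P = 3/15 × 6/14 × 2/13 × 1/12 = 36/32760 = 1/910.

1/910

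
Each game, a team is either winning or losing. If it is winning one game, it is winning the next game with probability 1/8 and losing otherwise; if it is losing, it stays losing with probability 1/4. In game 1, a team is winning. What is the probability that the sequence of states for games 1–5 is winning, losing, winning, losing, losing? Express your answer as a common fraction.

Game 1 is given. For each transition, use the conditional probability from the current state:
P(losing | winning) = 7/8; P(winning | losing) = 3/4; P(losing | winning) = 7/8; P(losing | losing) = 1/4.
P = 7/8 × 3/4 × 7/8 × 1/4 = 147/1024.

147/1024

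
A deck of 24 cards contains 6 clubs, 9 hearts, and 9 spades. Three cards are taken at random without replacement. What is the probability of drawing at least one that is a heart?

1569/2024

P(no hearts) = 15/24 × 14/23 × 13/22 = 2730/12144 = 455/2024.
P(at least one) = 1 − 455/2024 = 1569/2024.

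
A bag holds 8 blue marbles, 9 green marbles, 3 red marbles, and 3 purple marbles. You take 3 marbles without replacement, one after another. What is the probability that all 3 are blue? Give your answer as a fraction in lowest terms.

8/253

P(all blue) = 8/23 × 7/22 × 6/21 = 336/10626 = 8/253.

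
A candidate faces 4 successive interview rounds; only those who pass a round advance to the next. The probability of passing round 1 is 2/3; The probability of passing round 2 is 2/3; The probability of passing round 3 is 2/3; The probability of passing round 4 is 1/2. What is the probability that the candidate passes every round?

4/27

The events are sequential, so multiply the conditional probabilities:
P = 2/3 × 2/3 × 2/3 × 1/2 = 8/54 = 4/27.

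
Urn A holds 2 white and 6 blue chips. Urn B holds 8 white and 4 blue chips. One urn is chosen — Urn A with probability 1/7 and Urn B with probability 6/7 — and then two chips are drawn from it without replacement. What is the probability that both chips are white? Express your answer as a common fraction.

795/2156

From Urn A: P(both white) = (2/8)(1/7) = 1/28.
From Urn B: P(both white) = (8/12)(7/11) = 14/33.
Total probability = (1/7)(1/28) + (6/7)(14/33) = 795/2156.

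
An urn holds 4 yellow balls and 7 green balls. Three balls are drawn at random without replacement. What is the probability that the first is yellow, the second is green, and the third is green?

28/165

Chain rule:
P = 4/11 × 7/10 × 6/9 = 168/990 = 28/165.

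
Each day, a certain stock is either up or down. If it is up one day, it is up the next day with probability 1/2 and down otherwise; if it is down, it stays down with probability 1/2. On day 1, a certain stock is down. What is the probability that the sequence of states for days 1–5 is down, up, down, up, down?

1/16

Day 1 is given. For each transition, use the conditional probability from the current state:
P(up | down) = 1/2; P(down | up) = 1/2; P(up | down) = 1/2; P(down | up) = 1/2.
P = 1/2 × 1/2 × 1/2 × 1/2 = 1/16.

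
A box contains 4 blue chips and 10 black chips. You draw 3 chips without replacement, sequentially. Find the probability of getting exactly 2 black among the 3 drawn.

45/91

One ordering (black drawn first) has probability 10/14 × 9/13 × 4/12 = 360/2184 = 15/91.
There are C(3,2) = 3 such orderings, each equally likely, so P = 3 × 15/91 = 45/91.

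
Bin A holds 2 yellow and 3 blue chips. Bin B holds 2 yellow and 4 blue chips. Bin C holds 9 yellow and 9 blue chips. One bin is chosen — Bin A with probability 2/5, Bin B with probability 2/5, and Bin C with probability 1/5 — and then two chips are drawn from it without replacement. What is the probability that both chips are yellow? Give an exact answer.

29/255

From Bin A: P(both yellow) = (2/5)(1/4) = 1/10.
From Bin B: P(both yellow) = (2/6)(1/5) = 1/15.
From Bin C: P(both yellow) = (9/18)(8/17) = 4/17.
Total probability = (2/5)(1/10) + (2/5)(1/15) + (1/5)(4/17) = 29/255.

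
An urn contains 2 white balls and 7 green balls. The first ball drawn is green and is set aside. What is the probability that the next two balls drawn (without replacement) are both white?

1/28

With the first ball removed, 2 white remain out of 8.
P = 2/8 × 1/7 = 2/56 = 1/28.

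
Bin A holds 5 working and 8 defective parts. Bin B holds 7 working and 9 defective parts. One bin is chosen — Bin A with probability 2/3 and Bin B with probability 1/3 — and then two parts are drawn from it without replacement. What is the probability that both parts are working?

673/4680

From Bin A: P(both working) = (5/13)(4/12) = 5/39.
From Bin B: P(both working) = (7/16)(6/15) = 7/40.
Total probability = (2/3)(5/39) + (1/3)(7/40) = 673/4680.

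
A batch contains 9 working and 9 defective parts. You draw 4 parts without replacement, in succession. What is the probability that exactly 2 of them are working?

36/85

One ordering (working drawn first) has probability 9/18 × 8/17 × 9/16 × 8/15 = 5184/73440 = 6/85.
There are C(4,2) = 6 such orderings, each equally likely, so P = 6 × 6/85 = 36/85.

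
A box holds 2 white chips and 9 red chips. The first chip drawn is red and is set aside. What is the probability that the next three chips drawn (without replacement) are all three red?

7/15

With the first chip removed, 8 red remain out of 10.
P = 8/10 × 7/9 × 6/8 = 336/720 = 7/15.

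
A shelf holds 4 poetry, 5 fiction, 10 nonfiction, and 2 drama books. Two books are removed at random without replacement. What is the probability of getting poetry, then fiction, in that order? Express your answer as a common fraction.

1/21

Multiply the probability of each draw given the previous ones:
P = 4/21 × 5/20 = 20/420 = 1/21.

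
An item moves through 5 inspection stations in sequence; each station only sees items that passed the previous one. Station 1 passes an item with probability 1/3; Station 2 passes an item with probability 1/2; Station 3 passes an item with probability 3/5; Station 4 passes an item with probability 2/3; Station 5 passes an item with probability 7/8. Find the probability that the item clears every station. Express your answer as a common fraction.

Each stage is reached only if all earlier stages succeed, so
P = 1/3 × 1/2 × 3/5 × 2/3 × 7/8 = 42/720 = 7/120.

7/120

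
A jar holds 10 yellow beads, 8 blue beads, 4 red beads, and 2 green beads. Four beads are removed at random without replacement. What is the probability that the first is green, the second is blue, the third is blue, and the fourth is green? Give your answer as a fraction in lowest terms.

Each draw changes the counts, so multiply the conditional probabilities along the sequence:
P = 2/24 × 8/23 × 7/22 × 1/21 = 112/255024 = 1/2277.

1/2277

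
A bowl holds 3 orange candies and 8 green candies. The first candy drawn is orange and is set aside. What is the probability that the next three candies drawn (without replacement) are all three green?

After the first draw, 8 of the remaining 10 candies are green.
P = 8/10 × 7/9 × 6/8 = 336/720 = 7/15.

7/15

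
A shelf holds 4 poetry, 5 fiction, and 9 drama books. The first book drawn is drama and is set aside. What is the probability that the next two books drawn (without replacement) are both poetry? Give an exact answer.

With the first book removed, 4 poetry remain out of 17.
P = 4/17 × 3/16 = 12/272 = 3/68.

3/68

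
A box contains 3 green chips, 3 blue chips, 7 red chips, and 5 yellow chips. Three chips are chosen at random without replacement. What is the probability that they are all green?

P(all green) = 3/18 × 2/17 × 1/16 = 6/4896 = 1/816.

1/816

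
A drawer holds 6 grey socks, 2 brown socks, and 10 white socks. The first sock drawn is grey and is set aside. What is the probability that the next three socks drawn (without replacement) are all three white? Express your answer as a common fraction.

With the first sock removed, 10 white remain out of 17.
P = 10/17 × 9/16 × 8/15 = 720/4080 = 3/17.

3/17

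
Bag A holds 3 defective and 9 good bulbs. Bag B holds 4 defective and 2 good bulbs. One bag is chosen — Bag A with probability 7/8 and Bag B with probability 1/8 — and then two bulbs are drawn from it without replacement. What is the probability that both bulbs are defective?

From Bag A: P(both defective) = (3/12)(2/11) = 1/22.
From Bag B: P(both defective) = (4/6)(3/5) = 2/5.
Total probability = (7/8)(1/22) + (1/8)(2/5) = 79/880.

79/880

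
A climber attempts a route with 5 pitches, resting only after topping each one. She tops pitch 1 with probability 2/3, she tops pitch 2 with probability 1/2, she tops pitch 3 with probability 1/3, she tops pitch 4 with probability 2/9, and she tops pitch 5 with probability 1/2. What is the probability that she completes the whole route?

1/81

Each stage is reached only if all earlier stages succeed, so
P = 2/3 × 1/2 × 1/3 × 2/9 × 1/2 = 4/324 = 1/81.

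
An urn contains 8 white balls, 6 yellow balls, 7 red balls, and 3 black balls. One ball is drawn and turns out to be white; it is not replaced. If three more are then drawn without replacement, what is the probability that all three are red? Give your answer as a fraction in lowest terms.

With the first ball removed, 7 red remain out of 23.
P = 7/23 × 6/22 × 5/21 = 210/10626 = 5/253.

5/253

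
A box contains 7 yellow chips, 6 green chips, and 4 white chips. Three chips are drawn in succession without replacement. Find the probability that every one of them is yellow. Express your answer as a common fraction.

P(all yellow) = 7/17 × 6/16 × 5/15 = 210/4080 = 7/136.

7/136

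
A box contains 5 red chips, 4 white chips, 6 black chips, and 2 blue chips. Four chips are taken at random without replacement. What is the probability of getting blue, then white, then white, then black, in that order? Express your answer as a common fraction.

3/1190

Multiply the probability of each draw given the previous ones:
P = 2/17 × 4/16 × 3/15 × 6/14 = 144/57120 = 3/1190.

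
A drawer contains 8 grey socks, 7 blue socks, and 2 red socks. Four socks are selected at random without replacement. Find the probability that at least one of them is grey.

P(no grey) = 9/17 × 8/16 × 7/15 × 6/14 = 3024/57120 = 9/170.
P(at least one) = 1 − 9/170 = 161/170.

161/170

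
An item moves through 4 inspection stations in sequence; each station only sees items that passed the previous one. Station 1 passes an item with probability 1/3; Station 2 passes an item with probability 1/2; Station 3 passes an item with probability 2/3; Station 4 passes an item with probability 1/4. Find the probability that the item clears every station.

Each stage is reached only if all earlier stages succeed, so
P = 1/3 × 1/2 × 2/3 × 1/4 = 2/72 = 1/36.

1/36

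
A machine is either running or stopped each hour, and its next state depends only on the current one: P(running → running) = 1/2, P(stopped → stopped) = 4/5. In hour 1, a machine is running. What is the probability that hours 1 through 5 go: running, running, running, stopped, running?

1/40

Hour 1 is given. For each transition, use the conditional probability from the current state:
P(running | running) = 1/2; P(running | running) = 1/2; P(stopped | running) = 1/2; P(running | stopped) = 1/5.
P = 1/2 × 1/2 × 1/2 × 1/5 = 1/40.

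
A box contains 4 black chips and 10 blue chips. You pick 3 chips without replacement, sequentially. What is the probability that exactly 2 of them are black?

One ordering (black drawn first) has probability 4/14 × 3/13 × 10/12 = 120/2184 = 5/91.
There are C(3,2) = 3 such orderings, each equally likely, so P = 3 × 5/91 = 15/91.

15/91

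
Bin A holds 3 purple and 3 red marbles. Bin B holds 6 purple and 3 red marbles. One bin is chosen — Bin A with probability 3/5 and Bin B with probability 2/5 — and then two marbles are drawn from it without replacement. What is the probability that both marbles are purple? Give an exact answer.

From Bin A: P(both purple) = (3/6)(2/5) = 1/5.
From Bin B: P(both purple) = (6/9)(5/8) = 5/12.
Total probability = (3/5)(1/5) + (2/5)(5/12) = 43/150.

43/150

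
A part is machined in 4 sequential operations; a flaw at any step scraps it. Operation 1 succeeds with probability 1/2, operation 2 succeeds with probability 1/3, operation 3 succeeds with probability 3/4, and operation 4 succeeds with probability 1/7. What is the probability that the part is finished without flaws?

Multiplying along the chain,
P = 1/2 × 1/3 × 3/4 × 1/7 = 3/168 = 1/56.

1/56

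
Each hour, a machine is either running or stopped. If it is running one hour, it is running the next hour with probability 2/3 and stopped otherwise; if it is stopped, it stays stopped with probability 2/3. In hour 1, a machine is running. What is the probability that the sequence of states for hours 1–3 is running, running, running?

Hour 1 is given. For each transition, use the conditional probability from the current state:
P(running | running) = 2/3; P(running | running) = 2/3.
P = 2/3 × 2/3 = 4/9.

4/9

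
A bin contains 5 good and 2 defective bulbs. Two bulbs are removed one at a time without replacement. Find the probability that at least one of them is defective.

P(no defective) = 5/7 × 4/6 = 20/42 = 10/21.
P(at least one) = 1 − 10/21 = 11/21.

11/21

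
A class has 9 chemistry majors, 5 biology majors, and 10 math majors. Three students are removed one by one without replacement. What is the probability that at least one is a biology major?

P(no biology majors) = 19/24 × 18/23 × 17/22 = 5814/12144 = 969/2024.
P(at least one) = 1 − 969/2024 = 1055/2024.

1055/2024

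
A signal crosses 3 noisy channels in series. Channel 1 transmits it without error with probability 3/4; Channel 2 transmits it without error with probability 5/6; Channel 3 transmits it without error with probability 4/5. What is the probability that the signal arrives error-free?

Multiplying along the chain,
P = 3/4 × 5/6 × 4/5 = 60/120 = 1/2.

1/2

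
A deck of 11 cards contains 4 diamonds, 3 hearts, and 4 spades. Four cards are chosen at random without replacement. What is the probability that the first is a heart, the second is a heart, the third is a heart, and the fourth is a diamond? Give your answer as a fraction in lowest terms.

1/330

Multiply the probability of each draw given the previous ones:
P = 3/11 × 2/10 × 1/9 × 4/8 = 24/7920 = 1/330.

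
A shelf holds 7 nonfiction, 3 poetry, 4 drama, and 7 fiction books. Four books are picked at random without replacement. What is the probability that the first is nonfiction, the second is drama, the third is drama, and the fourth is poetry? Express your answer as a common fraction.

1/570

Chain rule:
P = 7/21 × 4/20 × 3/19 × 3/18 = 252/143640 = 1/570.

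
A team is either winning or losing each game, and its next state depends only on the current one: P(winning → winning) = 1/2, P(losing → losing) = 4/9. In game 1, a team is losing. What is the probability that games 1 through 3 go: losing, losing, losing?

Game 1 is given. For each transition, use the conditional probability from the current state:
P(losing | losing) = 4/9; P(losing | losing) = 4/9.
P = 4/9 × 4/9 = 16/81.

16/81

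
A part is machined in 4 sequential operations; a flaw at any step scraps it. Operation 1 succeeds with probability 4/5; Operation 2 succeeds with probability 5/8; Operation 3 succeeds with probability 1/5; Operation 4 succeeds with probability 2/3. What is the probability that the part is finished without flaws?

Each stage is reached only if all earlier stages succeed, so
P = 4/5 × 5/8 × 1/5 × 2/3 = 40/600 = 1/15.

1/15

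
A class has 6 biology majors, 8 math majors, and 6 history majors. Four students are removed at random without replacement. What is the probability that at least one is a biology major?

3844/4845

P(no biology majors) = 14/20 × 13/19 × 12/18 × 11/17 = 24024/116280 = 1001/4845.
P(at least one) = 1 − 1001/4845 = 3844/4845.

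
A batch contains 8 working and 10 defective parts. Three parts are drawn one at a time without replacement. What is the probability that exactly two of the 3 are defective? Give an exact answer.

15/34

One ordering (defective drawn first) has probability 10/18 × 9/17 × 8/16 = 720/4896 = 5/34.
There are C(3,2) = 3 such orderings, each equally likely, so P = 3 × 5/34 = 15/34.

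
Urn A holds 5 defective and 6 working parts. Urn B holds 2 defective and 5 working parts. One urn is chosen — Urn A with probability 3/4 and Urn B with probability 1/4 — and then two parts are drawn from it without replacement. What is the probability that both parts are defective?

From Urn A: P(both defective) = (5/11)(4/10) = 2/11.
From Urn B: P(both defective) = (2/7)(1/6) = 1/21.
Total probability = (3/4)(2/11) + (1/4)(1/21) = 137/924.

137/924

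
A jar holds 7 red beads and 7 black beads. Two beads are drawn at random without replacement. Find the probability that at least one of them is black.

10/13

P(no black) = 7/14 × 6/13 = 42/182 = 3/13.
P(at least one) = 1 − 3/13 = 10/13.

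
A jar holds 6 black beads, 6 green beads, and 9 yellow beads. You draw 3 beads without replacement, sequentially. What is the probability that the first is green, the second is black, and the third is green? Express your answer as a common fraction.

Chain rule:
P = 6/21 × 6/20 × 5/19 = 180/7980 = 3/133.

3/133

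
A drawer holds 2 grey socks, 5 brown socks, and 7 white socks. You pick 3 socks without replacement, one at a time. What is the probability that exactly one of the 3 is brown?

45/91

One ordering (brown drawn first) has probability 5/14 × 9/13 × 8/12 = 360/2184 = 15/91.
There are C(3,1) = 3 such orderings, each equally likely, so P = 3 × 15/91 = 45/91.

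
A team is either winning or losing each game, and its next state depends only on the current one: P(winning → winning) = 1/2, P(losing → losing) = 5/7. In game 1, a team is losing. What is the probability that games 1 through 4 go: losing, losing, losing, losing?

Game 1 is given. For each transition, use the conditional probability from the current state:
P(losing | losing) = 5/7; P(losing | losing) = 5/7; P(losing | losing) = 5/7.
P = 5/7 × 5/7 × 5/7 = 125/343.

125/343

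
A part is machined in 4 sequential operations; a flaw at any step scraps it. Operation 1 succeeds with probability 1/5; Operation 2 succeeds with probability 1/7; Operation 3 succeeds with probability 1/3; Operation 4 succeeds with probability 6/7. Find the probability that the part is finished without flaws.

Each stage is reached only if all earlier stages succeed, so
P = 1/5 × 1/7 × 1/3 × 6/7 = 6/735 = 2/245.

2/245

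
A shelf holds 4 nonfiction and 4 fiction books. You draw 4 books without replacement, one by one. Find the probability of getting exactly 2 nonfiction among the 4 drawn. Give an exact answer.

One ordering (nonfiction drawn first) has probability 4/8 × 3/7 × 4/6 × 3/5 = 144/1680 = 3/35.
There are C(4,2) = 6 such orderings, each equally likely, so P = 6 × 3/35 = 18/35.

18/35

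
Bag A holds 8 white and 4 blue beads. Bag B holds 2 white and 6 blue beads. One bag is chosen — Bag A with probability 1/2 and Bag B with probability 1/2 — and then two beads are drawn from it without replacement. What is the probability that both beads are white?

425/1848

From Bag A: P(both white) = (8/12)(7/11) = 14/33.
From Bag B: P(both white) = (2/8)(1/7) = 1/28.
Total probability = (1/2)(14/33) + (1/2)(1/28) = 425/1848.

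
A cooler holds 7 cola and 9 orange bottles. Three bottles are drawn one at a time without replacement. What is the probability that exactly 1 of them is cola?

One ordering (cola drawn first) has probability 7/16 × 9/15 × 8/14 = 504/3360 = 3/20.
There are C(3,1) = 3 such orderings, each equally likely, so P = 3 × 3/20 = 9/20.

9/20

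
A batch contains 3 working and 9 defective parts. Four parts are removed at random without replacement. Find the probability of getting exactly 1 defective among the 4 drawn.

One ordering (defective drawn first) has probability 9/12 × 3/11 × 2/10 × 1/9 = 54/11880 = 1/220.
There are C(4,1) = 4 such orderings, each equally likely, so P = 4 × 1/220 = 1/55.

1/55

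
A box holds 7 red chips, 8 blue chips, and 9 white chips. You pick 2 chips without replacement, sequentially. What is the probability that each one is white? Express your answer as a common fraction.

P = 9/24 × 8/23 = 72/552 = 3/23.

3/23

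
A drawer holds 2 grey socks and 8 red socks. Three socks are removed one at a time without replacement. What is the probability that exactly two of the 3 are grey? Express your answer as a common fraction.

1/15

One ordering (grey drawn first) has probability 2/10 × 1/9 × 8/8 = 16/720 = 1/45.
There are C(3,2) = 3 such orderings, each equally likely, so P = 3 × 1/45 = 1/15.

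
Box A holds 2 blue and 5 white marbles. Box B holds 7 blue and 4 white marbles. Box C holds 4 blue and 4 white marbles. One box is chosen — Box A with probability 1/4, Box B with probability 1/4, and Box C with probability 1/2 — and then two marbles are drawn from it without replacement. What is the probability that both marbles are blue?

From Box A: P(both blue) = (2/7)(1/6) = 1/21.
From Box B: P(both blue) = (7/11)(6/10) = 21/55.
From Box C: P(both blue) = (4/8)(3/7) = 3/14.
Total probability = (1/4)(1/21) + (1/4)(21/55) + (1/2)(3/14) = 991/4620.

991/4620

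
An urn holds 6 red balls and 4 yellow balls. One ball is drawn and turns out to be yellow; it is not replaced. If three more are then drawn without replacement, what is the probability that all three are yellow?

After the first draw, 3 of the remaining 9 balls are yellow.
P = 3/9 × 2/8 × 1/7 = 6/504 = 1/84.

1/84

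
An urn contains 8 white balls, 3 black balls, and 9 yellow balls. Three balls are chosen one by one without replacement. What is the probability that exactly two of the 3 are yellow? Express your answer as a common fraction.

33/95

One ordering (yellow drawn first) has probability 9/20 × 8/19 × 11/18 = 792/6840 = 11/95.
There are C(3,2) = 3 such orderings, each equally likely, so P = 3 × 11/95 = 33/95.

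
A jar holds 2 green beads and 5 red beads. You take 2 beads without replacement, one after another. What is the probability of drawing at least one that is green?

11/21

P(no green) = 5/7 × 4/6 = 20/42 = 10/21.
P(at least one) = 1 − 10/21 = 11/21.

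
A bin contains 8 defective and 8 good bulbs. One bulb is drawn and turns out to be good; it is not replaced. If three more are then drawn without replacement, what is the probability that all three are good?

After the first draw, 7 of the remaining 15 bulbs are good.
P = 7/15 × 6/14 × 5/13 = 210/2730 = 1/13.

1/13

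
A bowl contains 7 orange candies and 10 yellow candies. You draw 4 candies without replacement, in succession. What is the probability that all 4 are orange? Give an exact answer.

1/68

P = 7/17 × 6/16 × 5/15 × 4/14 = 840/57120 = 1/68.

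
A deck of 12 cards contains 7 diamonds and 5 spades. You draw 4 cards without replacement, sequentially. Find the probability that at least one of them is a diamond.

P(no diamonds) = 5/12 × 4/11 × 3/10 × 2/9 = 120/11880 = 1/99.
P(at least one) = 1 − 1/99 = 98/99.

98/99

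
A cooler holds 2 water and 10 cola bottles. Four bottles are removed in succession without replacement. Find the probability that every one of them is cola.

P = 10/12 × 9/11 × 8/10 × 7/9 = 5040/11880 = 14/33.

14/33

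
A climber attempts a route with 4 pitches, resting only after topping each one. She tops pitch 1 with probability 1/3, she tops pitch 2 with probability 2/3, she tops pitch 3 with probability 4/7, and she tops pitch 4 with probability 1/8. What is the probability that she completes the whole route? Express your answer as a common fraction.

Multiplying along the chain,
P = 1/3 × 2/3 × 4/7 × 1/8 = 8/504 = 1/63.

1/63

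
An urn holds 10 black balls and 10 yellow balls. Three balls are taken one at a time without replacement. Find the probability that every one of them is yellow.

2/19

P(all yellow) = 10/20 × 9/19 × 8/18 = 720/6840 = 2/19.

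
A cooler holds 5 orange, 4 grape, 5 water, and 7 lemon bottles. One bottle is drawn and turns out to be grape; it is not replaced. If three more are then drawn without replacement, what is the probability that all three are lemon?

After the first draw, 7 of the remaining 20 bottles are lemon.
P = 7/20 × 6/19 × 5/18 = 210/6840 = 7/228.

7/228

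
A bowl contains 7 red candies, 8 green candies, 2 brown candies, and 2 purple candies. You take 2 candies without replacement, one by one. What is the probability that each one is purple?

P(every draw is purple) = 2/19 × 1/18 = 2/342 = 1/171.

1/171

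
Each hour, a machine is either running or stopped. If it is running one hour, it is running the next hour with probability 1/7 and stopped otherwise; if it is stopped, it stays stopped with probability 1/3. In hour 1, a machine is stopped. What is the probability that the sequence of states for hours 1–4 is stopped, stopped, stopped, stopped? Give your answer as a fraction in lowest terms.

Hour 1 is given. For each transition, use the conditional probability from the current state:
P(stopped | stopped) = 1/3; P(stopped | stopped) = 1/3; P(stopped | stopped) = 1/3.
P = 1/3 × 1/3 × 1/3 = 1/27.

1/27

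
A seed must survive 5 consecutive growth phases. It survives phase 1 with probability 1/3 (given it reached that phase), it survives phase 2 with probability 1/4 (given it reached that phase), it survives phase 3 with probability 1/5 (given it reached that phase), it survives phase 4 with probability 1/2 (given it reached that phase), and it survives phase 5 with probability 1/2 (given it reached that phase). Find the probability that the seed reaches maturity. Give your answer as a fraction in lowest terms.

The events are sequential, so multiply the conditional probabilities:
P = 1/3 × 1/4 × 1/5 × 1/2 × 1/2 = 1/240.

1/240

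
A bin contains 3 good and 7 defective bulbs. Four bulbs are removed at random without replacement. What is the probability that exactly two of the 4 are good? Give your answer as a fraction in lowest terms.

3/10

One ordering (good drawn first) has probability 3/10 × 2/9 × 7/8 × 6/7 = 252/5040 = 1/20.
There are C(4,2) = 6 such orderings, each equally likely, so P = 6 × 1/20 = 3/10.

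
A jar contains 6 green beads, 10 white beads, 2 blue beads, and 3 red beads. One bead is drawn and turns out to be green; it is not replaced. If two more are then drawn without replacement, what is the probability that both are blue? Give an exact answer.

1/190

With the first bead removed, 2 blue remain out of 20.
P = 2/20 × 1/19 = 2/380 = 1/190.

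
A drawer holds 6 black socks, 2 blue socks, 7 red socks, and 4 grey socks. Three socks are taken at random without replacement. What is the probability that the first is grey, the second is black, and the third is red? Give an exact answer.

28/969

Each draw changes the counts, so multiply the conditional probabilities along the sequence:
P = 4/19 × 6/18 × 7/17 = 168/5814 = 28/969.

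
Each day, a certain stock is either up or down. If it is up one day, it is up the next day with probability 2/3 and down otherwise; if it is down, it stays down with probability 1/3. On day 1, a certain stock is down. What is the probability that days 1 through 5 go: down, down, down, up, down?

2/81

Day 1 is given. For each transition, use the conditional probability from the current state:
P(down | down) = 1/3; P(down | down) = 1/3; P(up | down) = 2/3; P(down | up) = 1/3.
P = 1/3 × 1/3 × 2/3 × 1/3 = 2/81.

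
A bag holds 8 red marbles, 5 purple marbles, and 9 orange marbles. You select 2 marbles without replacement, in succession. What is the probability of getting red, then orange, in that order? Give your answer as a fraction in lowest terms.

12/77

Chain rule:
P = 8/22 × 9/21 = 72/462 = 12/77.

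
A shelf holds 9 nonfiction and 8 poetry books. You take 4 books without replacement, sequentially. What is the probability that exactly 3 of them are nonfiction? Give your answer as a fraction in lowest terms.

24/85

One ordering (nonfiction drawn first) has probability 9/17 × 8/16 × 7/15 × 8/14 = 4032/57120 = 6/85.
There are C(4,3) = 4 such orderings, each equally likely, so P = 4 × 6/85 = 24/85.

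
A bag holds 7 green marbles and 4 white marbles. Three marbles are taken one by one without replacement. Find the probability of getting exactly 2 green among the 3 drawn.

One ordering (green drawn first) has probability 7/11 × 6/10 × 4/9 = 168/990 = 28/165.
There are C(3,2) = 3 such orderings, each equally likely, so P = 3 × 28/165 = 28/55.

28/55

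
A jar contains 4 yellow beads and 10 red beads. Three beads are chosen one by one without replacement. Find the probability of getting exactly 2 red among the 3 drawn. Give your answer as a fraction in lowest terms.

One ordering (red drawn first) has probability 10/14 × 9/13 × 4/12 = 360/2184 = 15/91.
There are C(3,2) = 3 such orderings, each equally likely, so P = 3 × 15/91 = 45/91.

45/91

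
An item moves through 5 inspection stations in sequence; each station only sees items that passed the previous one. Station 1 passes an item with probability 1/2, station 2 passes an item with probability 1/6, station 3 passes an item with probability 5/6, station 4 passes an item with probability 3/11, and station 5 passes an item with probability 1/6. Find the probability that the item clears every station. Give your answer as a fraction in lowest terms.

Multiplying along the chain,
P = 1/2 × 1/6 × 5/6 × 3/11 × 1/6 = 15/4752 = 5/1584.

5/1584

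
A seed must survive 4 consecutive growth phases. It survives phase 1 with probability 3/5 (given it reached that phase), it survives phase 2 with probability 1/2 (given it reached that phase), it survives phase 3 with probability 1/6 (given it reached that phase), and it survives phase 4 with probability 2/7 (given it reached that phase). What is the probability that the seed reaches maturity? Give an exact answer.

Each stage is reached only if all earlier stages succeed, so
P = 3/5 × 1/2 × 1/6 × 2/7 = 6/420 = 1/70.

1/70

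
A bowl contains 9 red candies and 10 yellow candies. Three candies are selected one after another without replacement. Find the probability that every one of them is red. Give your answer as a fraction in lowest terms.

P(every draw is red) = 9/19 × 8/18 × 7/17 = 504/5814 = 28/323.

28/323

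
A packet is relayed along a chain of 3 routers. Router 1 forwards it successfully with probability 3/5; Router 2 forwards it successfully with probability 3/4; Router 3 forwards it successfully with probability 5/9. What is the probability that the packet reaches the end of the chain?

Each stage is reached only if all earlier stages succeed, so
P = 3/5 × 3/4 × 5/9 = 45/180 = 1/4.

1/4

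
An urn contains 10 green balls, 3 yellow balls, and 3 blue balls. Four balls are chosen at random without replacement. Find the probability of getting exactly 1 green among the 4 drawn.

One ordering (green drawn first) has probability 10/16 × 6/15 × 5/14 × 4/13 = 1200/43680 = 5/182.
There are C(4,1) = 4 such orderings, each equally likely, so P = 4 × 5/182 = 10/91.

10/91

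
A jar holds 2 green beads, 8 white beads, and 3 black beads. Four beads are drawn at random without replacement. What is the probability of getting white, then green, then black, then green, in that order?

Each draw changes the counts, so multiply the conditional probabilities along the sequence:
P = 8/13 × 2/12 × 3/11 × 1/10 = 48/17160 = 2/715.

2/715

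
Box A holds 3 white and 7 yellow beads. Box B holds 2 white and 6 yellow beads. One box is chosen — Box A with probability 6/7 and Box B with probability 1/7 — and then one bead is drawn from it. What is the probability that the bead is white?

From Box A: P(white) = 3/10.
From Box B: P(white) = 2/8.
Total probability = (6/7)(3/10) + (1/7)(2/8) = 41/140.

41/140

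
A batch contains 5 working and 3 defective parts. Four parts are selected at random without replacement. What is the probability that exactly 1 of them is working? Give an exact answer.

One ordering (working drawn first) has probability 5/8 × 3/7 × 2/6 × 1/5 = 30/1680 = 1/56.
There are C(4,1) = 4 such orderings, each equally likely, so P = 4 × 1/56 = 1/14.

1/14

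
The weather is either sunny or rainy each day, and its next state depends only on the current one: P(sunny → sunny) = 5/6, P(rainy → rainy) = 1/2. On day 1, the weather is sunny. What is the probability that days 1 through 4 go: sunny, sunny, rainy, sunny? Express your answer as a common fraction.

5/72

Day 1 is given. For each transition, use the conditional probability from the current state:
P(sunny | sunny) = 5/6; P(rainy | sunny) = 1/6; P(sunny | rainy) = 1/2.
P = 5/6 × 1/6 × 1/2 = 5/72.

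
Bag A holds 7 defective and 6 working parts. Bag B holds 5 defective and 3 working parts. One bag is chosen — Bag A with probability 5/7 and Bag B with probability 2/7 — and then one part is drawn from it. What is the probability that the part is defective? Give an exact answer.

From Bag A: P(defective) = 7/13.
From Bag B: P(defective) = 5/8.
Total probability = (5/7)(7/13) + (2/7)(5/8) = 205/364.

205/364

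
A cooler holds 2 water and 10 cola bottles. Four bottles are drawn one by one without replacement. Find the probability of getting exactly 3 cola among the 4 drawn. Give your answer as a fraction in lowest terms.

16/33

One ordering (cola drawn first) has probability 10/12 × 9/11 × 8/10 × 2/9 = 1440/11880 = 4/33.
There are C(4,3) = 4 such orderings, each equally likely, so P = 4 × 4/33 = 16/33.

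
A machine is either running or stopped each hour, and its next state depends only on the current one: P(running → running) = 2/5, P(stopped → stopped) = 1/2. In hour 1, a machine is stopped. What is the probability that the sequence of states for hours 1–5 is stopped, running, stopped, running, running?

3/50

Hour 1 is given. For each transition, use the conditional probability from the current state:
P(running | stopped) = 1/2; P(stopped | running) = 3/5; P(running | stopped) = 1/2; P(running | running) = 2/5.
P = 1/2 × 3/5 × 1/2 × 2/5 = 6/100 = 3/50.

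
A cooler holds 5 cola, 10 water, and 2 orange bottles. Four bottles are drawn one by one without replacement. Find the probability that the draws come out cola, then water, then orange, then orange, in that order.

5/2856

Multiply the probability of each draw given the previous ones:
P = 5/17 × 10/16 × 2/15 × 1/14 = 100/57120 = 5/2856.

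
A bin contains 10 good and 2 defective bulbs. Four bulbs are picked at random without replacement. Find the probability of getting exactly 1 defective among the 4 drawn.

One ordering (defective drawn first) has probability 2/12 × 10/11 × 9/10 × 8/9 = 1440/11880 = 4/33.
There are C(4,1) = 4 such orderings, each equally likely, so P = 4 × 4/33 = 16/33.

16/33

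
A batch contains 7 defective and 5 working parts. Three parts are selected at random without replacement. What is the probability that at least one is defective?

P(no defective) = 5/12 × 4/11 × 3/10 = 60/1320 = 1/22.
P(at least one) = 1 − 1/22 = 21/22.

21/22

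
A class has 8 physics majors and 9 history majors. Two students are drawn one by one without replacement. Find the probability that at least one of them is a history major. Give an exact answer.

27/34

P(no history majors) = 8/17 × 7/16 = 56/272 = 7/34.
P(at least one) = 1 − 7/34 = 27/34.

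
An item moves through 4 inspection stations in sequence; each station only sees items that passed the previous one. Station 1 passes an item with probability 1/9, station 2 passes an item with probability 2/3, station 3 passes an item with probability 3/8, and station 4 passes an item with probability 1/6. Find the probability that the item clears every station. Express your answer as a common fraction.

The events are sequential, so multiply the conditional probabilities:
P = 1/9 × 2/3 × 3/8 × 1/6 = 6/1296 = 1/216.

1/216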